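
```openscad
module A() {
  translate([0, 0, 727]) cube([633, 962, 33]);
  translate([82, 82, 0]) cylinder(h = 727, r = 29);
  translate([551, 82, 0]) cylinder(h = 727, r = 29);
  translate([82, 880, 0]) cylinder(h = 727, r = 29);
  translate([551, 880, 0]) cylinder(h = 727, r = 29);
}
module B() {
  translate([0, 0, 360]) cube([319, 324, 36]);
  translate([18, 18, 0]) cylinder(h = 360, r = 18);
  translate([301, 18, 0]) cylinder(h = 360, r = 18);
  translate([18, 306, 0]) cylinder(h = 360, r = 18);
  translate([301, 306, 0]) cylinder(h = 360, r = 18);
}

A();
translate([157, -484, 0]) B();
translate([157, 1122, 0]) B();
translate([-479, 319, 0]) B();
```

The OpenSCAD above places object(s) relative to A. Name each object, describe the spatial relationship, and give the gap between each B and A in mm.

Each stool's nearest face is 160 mm from the table's bounding box.

A is a table. B is a stool. Three stools sit around the table at the −y, +y, −x sides. The gap between each stool and the table is 160 mm.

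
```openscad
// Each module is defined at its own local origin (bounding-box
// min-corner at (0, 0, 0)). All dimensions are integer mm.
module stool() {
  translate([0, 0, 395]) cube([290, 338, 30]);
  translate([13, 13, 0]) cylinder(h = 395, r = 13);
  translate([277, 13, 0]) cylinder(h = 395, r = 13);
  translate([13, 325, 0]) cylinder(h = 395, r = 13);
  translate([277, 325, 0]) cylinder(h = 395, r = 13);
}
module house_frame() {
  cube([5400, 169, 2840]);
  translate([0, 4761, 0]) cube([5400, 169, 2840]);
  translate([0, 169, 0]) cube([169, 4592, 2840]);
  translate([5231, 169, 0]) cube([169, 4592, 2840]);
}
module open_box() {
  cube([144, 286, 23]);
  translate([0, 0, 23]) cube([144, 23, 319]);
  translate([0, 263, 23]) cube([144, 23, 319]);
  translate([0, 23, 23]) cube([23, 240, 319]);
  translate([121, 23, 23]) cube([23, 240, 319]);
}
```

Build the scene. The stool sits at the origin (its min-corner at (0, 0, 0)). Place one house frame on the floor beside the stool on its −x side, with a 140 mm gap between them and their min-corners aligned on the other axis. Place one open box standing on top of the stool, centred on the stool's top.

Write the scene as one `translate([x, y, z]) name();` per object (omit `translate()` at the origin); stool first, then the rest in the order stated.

stool();
translate([-5540, 0, 0]) house_frame();
translate([73, 26, 425]) open_box();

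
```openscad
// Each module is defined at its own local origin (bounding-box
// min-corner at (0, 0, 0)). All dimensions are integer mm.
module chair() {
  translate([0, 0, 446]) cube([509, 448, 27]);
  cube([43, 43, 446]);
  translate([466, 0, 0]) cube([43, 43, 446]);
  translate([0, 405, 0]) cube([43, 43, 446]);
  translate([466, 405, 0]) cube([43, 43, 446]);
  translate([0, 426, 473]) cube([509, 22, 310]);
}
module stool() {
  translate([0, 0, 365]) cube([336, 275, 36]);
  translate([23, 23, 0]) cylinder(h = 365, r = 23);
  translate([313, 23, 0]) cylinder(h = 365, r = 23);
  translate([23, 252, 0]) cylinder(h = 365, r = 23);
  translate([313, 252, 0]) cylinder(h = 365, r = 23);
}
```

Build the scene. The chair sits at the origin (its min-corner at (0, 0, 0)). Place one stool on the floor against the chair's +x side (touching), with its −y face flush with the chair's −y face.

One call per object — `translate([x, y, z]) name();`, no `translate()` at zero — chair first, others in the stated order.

chair();
translate([509, 0, 0]) stool();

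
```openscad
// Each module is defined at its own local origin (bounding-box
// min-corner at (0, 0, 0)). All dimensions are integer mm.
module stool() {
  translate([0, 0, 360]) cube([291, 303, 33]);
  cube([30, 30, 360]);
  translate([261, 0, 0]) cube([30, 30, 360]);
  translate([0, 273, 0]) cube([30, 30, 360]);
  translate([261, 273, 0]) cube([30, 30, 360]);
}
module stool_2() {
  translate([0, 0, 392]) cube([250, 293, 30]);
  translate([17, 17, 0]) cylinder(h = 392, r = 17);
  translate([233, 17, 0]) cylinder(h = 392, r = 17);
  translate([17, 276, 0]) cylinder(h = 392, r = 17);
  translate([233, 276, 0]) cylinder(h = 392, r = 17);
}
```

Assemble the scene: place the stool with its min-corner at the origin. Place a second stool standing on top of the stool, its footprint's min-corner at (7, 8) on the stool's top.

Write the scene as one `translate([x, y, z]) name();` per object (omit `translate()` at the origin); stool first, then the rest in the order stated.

stool();
translate([7, 8, 393]) stool_2();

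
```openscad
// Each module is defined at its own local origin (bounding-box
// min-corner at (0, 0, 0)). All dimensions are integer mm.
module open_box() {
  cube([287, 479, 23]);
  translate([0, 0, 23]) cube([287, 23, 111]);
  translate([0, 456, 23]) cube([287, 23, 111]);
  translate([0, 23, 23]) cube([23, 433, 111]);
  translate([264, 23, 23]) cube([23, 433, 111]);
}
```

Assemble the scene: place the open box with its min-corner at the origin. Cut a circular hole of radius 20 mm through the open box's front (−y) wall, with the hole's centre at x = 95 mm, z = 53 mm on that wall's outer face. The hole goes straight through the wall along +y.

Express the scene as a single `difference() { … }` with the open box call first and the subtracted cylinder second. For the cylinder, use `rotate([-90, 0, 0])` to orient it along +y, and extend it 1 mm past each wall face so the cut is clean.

difference() {
  open_box();
  translate([95, -1, 53]) rotate([-90, 0, 0]) cylinder(h = 25, r = 20);
}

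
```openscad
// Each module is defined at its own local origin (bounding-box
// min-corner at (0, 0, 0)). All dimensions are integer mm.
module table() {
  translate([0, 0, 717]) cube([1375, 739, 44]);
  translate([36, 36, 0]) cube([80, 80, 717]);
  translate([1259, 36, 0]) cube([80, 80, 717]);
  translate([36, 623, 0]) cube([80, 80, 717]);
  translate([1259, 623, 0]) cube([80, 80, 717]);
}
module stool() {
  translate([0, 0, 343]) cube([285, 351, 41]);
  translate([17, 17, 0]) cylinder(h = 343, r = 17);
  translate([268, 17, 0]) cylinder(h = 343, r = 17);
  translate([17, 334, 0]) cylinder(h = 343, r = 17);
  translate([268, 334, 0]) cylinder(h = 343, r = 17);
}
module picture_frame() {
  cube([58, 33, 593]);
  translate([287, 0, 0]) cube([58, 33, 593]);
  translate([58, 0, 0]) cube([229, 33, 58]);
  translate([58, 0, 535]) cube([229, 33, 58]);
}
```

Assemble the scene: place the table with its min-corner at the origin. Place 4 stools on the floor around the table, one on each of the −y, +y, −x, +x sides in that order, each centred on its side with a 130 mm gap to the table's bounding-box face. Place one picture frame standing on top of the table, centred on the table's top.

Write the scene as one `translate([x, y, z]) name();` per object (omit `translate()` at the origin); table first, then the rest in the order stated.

table();
translate([545, -481, 0]) stool();
translate([545, 869, 0]) stool();
translate([-415, 194, 0]) stool();
translate([1505, 194, 0]) stool();
translate([515, 353, 761]) picture_frame();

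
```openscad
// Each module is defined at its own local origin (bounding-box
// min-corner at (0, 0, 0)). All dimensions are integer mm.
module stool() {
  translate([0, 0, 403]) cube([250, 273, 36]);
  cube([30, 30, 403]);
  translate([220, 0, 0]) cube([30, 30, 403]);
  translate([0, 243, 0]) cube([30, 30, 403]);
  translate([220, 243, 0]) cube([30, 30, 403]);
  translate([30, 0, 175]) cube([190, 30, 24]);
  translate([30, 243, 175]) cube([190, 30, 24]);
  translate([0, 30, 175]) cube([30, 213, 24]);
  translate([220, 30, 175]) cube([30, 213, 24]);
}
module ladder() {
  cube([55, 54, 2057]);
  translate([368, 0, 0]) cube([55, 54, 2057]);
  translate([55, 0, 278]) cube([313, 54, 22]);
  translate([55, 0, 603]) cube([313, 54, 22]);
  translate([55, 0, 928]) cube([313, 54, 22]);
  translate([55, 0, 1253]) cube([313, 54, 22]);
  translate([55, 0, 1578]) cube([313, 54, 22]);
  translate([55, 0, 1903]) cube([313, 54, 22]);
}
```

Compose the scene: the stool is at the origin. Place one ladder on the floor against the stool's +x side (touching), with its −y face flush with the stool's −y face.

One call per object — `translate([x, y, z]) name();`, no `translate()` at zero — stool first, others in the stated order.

stool();
translate([250, 0, 0]) ladder();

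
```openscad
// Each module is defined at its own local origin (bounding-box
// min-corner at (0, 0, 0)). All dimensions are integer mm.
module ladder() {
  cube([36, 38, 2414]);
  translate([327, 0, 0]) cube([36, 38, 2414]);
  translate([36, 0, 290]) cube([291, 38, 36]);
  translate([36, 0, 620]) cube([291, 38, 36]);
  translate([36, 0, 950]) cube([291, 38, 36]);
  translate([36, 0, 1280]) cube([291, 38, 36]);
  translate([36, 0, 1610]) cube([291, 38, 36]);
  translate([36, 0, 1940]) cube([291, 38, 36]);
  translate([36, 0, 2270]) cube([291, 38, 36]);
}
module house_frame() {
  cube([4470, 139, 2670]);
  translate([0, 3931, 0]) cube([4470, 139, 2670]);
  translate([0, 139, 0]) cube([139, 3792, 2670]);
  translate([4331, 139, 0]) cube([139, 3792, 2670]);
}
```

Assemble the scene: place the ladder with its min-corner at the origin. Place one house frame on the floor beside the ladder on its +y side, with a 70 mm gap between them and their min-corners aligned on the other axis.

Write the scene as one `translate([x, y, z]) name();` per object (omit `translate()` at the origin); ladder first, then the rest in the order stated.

ladder();
translate([0, 108, 0]) house_frame();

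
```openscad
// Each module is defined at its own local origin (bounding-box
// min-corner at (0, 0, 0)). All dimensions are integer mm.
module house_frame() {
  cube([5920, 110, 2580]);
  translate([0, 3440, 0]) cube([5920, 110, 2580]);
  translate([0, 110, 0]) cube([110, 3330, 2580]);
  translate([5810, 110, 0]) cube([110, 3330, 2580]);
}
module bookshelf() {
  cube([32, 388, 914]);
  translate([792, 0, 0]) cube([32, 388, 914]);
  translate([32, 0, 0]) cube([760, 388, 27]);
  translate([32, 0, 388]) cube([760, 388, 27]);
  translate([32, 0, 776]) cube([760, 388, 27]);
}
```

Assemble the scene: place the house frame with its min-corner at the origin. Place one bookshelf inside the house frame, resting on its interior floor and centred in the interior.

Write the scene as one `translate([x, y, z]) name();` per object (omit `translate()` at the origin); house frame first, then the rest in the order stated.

house_frame();
translate([2548, 1581, 0]) bookshelf();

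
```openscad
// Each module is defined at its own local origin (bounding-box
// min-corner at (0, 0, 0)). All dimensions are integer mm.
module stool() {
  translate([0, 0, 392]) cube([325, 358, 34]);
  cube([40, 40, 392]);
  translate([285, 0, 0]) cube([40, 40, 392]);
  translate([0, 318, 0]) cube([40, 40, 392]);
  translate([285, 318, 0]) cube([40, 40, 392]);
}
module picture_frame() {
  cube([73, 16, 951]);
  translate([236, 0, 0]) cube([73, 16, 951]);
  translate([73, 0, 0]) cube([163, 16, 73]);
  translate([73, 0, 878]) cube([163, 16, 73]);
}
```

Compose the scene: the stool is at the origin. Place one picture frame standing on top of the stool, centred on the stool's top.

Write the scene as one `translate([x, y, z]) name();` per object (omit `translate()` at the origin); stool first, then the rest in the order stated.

stool();
translate([8, 171, 426]) picture_frame();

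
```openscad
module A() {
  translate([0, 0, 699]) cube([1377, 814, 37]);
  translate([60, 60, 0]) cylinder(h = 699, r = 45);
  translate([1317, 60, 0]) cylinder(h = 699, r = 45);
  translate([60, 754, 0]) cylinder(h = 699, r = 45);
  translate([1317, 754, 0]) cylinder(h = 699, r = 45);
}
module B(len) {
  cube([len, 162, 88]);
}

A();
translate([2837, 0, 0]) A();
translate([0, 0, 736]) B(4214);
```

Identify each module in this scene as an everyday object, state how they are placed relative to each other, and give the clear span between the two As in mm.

Second table starts at x = 2837; first ends at x = 1377; clear span = 2837 − 1377 = 1460 mm.

A is a table. B is a beam. A beam spans the tops of two tables. The clear span between the two tables is 1460 mm.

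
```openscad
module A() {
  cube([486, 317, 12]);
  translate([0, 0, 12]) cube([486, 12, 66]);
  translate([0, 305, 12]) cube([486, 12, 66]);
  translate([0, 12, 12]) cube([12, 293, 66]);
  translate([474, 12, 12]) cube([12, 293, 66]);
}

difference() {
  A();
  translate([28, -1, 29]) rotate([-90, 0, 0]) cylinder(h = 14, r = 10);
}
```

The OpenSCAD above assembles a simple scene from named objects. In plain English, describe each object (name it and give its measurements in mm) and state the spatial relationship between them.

A is an open-topped rectangular box: outside dimensions 486×317×78 mm, with a uniform wall and base thickness of 12 mm. The base is a full 486×317 slab on the floor; four walls sit on top of the base. The front and back walls (the −y and +y sides) span the full width; the two side walls fit between them.

The open box has a circular hole of radius 10 mm through its front wall, centred at (x = 28, z = 29).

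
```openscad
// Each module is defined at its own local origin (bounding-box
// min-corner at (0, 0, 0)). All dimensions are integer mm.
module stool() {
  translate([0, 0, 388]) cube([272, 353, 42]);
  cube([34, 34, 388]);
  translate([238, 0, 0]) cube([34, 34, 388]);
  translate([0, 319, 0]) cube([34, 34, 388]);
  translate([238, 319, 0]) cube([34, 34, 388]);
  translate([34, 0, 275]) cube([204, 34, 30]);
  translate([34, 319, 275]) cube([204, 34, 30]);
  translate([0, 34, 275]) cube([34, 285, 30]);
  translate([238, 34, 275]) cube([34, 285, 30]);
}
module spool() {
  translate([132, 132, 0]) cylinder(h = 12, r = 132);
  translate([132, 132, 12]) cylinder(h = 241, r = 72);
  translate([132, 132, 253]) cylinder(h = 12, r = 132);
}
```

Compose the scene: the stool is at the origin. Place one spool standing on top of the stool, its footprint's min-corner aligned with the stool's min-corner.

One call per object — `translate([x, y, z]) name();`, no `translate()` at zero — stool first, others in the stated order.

stool();
translate([0, 0, 430]) spool();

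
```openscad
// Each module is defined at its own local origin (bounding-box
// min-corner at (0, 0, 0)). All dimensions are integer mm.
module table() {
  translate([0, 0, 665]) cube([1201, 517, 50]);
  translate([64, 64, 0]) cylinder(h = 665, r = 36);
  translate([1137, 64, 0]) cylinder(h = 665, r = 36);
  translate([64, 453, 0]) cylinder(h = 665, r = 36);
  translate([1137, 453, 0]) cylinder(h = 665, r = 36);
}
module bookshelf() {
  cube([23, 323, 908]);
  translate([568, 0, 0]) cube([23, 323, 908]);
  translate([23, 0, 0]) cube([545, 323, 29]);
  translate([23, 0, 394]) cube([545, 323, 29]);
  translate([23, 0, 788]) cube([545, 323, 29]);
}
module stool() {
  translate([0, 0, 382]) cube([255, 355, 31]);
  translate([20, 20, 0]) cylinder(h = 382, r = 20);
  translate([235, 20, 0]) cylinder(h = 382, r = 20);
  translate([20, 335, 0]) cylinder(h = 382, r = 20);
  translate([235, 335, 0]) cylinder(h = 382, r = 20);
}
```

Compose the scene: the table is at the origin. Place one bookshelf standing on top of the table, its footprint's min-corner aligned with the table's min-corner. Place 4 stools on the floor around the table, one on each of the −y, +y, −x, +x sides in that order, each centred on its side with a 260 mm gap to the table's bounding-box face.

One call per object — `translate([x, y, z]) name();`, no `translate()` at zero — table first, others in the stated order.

table();
translate([0, 0, 715]) bookshelf();
translate([473, -615, 0]) stool();
translate([473, 777, 0]) stool();
translate([-515, 81, 0]) stool();
translate([1461, 81, 0]) stool();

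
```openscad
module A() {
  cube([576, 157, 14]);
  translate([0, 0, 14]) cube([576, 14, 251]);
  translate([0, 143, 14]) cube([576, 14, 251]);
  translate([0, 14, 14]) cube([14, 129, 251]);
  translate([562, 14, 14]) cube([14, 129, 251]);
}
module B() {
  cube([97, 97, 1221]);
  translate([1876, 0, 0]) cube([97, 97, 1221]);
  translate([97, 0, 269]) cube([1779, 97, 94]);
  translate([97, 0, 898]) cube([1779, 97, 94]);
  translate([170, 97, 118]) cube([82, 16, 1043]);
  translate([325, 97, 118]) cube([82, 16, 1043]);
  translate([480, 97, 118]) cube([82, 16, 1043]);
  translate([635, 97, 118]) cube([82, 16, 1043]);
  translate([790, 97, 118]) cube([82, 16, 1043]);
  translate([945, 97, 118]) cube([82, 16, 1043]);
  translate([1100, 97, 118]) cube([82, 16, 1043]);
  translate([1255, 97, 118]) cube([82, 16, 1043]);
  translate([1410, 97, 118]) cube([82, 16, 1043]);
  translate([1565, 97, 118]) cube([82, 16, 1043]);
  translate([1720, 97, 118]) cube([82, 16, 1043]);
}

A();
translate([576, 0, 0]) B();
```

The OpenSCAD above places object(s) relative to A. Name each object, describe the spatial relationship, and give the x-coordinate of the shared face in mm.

The open box's +x face and the fence section's −x face are both at x = 576 mm.

A is an open box. B is a fence section. The fence section is against the open box's +x side, with their −y faces flush. The x-coordinate of the shared face is 576 mm.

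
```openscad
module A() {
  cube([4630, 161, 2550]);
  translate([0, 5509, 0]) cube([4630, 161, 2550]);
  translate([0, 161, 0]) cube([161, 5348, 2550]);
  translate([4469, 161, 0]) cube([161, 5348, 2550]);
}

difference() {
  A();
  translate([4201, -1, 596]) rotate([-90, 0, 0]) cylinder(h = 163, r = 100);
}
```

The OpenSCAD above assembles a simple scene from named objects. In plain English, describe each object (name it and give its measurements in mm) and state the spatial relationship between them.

A is a box-shaped house frame (walls only): outside footprint 4630×5670 mm, wall height 2550 mm, wall thickness 161 mm. The two y-facing walls run the full x-width; the two x-facing walls fit between the inner faces of the y-facing walls.

The house frame has a circular hole of radius 100 mm through its front wall, centred at (x = 4201, z = 596).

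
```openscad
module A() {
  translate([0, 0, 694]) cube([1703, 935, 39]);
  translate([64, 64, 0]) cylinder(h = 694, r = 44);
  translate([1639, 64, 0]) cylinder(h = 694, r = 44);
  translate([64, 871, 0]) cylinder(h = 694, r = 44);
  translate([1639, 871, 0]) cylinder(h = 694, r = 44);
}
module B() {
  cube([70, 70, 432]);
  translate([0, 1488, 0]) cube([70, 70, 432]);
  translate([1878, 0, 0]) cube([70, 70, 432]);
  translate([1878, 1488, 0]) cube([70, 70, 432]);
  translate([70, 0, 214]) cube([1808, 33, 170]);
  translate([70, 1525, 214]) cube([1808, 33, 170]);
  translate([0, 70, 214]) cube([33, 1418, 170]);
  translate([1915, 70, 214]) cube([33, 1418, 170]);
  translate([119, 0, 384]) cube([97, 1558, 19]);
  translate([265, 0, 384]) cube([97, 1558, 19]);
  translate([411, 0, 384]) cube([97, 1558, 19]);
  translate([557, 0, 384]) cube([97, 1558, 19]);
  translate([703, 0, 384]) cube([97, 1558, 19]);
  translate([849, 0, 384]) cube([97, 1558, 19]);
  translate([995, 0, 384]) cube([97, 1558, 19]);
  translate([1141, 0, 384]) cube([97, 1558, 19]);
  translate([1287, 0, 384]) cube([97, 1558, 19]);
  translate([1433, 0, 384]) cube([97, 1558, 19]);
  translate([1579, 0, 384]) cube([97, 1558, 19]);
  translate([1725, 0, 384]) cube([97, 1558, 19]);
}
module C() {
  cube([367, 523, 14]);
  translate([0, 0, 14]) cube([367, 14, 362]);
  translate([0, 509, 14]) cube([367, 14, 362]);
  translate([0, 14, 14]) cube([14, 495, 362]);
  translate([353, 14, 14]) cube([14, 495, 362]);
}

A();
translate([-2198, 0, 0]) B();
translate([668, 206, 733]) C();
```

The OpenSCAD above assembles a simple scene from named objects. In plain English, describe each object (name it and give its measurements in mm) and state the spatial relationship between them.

A is a table with a 1703×935 mm rectangular top, 39 mm thick, top surface at z = 733 mm, supported by four round legs of 88 mm diameter, each leg's bounding box inset 20 mm from the nearest pair of top edges, running from the floor.

B is a bed frame 1948 mm long (x) by 1558 mm wide (y). Four 70×70 mm corner posts, 432 mm tall, at the corners of the footprint. Four rails of 33 mm thickness and 170 mm height run between adjacent posts with their undersides at z = 214 mm, their outer faces flush with the outside of the frame (the two x-running rails run between the posts' inner faces; the two y-running rails run between the posts' inner faces). 12 slats, each 97 mm wide (x) and 19 mm thick, lie across the top of the two x-running rails, running the full 1558 mm width of the frame in y; the slats are evenly spaced along x between the inner faces of the end posts with equal gaps (rounded down to the nearest mm) at the −x end and between each pair — any rounding remainder accumulates at the +x end.

C is an open storage box with external size 367×523×376 mm and wall thickness 14 mm (the base is also 14 mm thick). The base covers the whole footprint; the four walls stand on the base, with the y-facing walls full-width and the x-facing walls fitting between their inner faces.

The bed frame is on the floor beside the table on its −x side. The open box is on top of the table, centred.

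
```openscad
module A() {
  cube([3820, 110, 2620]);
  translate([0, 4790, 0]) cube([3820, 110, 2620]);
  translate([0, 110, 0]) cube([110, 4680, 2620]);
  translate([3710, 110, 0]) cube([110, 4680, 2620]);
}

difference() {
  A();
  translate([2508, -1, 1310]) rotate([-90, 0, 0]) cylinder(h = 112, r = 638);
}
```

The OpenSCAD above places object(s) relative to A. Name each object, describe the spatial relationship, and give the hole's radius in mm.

A is a house frame. The house frame has a circular hole through its front wall. The hole's radius is 638 mm.

The subtracted cylinder has r = 638 mm.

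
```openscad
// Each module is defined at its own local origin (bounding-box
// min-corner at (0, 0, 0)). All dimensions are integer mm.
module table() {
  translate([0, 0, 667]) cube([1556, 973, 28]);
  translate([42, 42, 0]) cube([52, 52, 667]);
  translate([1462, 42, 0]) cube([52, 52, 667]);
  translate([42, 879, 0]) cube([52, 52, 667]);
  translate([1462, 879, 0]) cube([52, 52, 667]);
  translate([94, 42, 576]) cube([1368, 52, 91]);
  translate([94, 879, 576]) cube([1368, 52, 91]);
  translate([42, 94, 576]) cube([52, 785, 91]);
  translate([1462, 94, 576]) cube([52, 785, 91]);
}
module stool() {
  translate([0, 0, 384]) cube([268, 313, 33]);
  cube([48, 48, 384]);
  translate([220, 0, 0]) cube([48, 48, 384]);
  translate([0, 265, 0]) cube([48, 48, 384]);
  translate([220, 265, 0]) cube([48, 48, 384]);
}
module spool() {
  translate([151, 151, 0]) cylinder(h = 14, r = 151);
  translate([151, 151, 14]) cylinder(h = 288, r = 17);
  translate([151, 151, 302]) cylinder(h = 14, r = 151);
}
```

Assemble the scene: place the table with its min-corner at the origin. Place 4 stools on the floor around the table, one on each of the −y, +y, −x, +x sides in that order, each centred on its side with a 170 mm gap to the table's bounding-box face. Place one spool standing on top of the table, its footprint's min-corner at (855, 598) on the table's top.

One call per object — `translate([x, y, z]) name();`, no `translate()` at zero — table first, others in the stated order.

table();
translate([644, -483, 0]) stool();
translate([644, 1143, 0]) stool();
translate([-438, 330, 0]) stool();
translate([1726, 330, 0]) stool();
translate([855, 598, 695]) spool();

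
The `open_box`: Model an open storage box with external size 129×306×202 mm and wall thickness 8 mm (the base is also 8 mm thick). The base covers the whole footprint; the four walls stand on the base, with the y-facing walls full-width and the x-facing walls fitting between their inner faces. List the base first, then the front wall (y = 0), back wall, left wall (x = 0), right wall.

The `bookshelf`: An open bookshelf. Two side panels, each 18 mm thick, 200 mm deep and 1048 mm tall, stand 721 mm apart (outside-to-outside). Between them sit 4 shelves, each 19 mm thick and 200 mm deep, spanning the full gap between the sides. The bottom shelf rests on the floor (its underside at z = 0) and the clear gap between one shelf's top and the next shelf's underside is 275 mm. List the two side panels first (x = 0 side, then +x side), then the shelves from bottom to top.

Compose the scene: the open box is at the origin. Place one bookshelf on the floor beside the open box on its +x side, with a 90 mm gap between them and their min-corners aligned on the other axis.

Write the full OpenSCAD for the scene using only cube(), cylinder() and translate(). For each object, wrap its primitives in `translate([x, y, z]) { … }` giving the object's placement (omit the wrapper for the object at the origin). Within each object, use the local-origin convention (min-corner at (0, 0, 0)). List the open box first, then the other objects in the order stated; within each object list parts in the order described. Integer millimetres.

cube([129, 306, 8]);
translate([0, 0, 8]) cube([129, 8, 194]);
translate([0, 298, 8]) cube([129, 8, 194]);
translate([0, 8, 8]) cube([8, 290, 194]);
translate([121, 8, 8]) cube([8, 290, 194]);
translate([219, 0, 0]) {
  cube([18, 200, 1048]);
  translate([703, 0, 0]) cube([18, 200, 1048]);
  translate([18, 0, 0]) cube([685, 200, 19]);
  translate([18, 0, 294]) cube([685, 200, 19]);
  translate([18, 0, 588]) cube([685, 200, 19]);
  translate([18, 0, 882]) cube([685, 200, 19]);
}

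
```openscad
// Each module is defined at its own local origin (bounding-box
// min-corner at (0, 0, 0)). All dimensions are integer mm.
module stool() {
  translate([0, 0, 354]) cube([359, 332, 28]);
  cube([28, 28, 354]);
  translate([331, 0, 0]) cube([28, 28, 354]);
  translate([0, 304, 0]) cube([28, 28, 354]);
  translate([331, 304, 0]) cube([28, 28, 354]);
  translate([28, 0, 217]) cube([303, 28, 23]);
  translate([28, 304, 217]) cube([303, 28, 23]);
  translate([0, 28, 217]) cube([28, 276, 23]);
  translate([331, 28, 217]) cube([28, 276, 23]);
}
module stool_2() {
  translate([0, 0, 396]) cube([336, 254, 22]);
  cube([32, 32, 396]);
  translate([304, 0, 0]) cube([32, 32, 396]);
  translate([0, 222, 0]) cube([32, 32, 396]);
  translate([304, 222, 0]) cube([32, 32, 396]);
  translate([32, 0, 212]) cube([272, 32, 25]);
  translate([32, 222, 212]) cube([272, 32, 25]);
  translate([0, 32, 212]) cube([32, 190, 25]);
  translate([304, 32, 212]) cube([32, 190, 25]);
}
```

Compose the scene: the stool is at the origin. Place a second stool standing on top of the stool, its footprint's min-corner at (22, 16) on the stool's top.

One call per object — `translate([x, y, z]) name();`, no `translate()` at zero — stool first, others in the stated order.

stool();
translate([22, 16, 382]) stool_2();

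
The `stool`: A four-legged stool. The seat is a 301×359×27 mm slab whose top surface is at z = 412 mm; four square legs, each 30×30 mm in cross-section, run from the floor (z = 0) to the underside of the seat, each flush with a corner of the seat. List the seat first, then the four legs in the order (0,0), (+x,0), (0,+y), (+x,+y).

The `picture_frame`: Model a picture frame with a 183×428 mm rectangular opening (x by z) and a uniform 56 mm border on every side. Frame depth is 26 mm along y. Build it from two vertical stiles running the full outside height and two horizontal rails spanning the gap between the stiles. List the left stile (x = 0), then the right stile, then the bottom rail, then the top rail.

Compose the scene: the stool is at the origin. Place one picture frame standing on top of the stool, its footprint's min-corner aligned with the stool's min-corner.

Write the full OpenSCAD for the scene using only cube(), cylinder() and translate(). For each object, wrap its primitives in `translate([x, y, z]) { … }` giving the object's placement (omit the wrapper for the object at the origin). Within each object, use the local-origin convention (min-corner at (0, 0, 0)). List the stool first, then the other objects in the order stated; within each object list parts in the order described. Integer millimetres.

translate([0, 0, 385]) cube([301, 359, 27]);
cube([30, 30, 385]);
translate([271, 0, 0]) cube([30, 30, 385]);
translate([0, 329, 0]) cube([30, 30, 385]);
translate([271, 329, 0]) cube([30, 30, 385]);
translate([0, 0, 412]) {
  cube([56, 26, 540]);
  translate([239, 0, 0]) cube([56, 26, 540]);
  translate([56, 0, 0]) cube([183, 26, 56]);
  translate([56, 0, 484]) cube([183, 26, 56]);
}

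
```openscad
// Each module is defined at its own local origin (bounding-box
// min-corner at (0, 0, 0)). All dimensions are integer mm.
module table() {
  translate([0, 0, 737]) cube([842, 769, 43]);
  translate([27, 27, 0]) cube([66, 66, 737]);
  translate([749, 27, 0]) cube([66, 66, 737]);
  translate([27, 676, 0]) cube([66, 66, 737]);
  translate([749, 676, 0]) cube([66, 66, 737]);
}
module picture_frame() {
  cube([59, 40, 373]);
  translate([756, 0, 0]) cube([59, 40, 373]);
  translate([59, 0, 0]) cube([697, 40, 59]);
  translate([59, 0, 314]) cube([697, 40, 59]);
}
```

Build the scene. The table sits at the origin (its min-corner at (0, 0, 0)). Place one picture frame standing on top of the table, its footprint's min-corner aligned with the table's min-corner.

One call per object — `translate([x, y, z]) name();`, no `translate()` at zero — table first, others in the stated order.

table();
translate([0, 0, 780]) picture_frame();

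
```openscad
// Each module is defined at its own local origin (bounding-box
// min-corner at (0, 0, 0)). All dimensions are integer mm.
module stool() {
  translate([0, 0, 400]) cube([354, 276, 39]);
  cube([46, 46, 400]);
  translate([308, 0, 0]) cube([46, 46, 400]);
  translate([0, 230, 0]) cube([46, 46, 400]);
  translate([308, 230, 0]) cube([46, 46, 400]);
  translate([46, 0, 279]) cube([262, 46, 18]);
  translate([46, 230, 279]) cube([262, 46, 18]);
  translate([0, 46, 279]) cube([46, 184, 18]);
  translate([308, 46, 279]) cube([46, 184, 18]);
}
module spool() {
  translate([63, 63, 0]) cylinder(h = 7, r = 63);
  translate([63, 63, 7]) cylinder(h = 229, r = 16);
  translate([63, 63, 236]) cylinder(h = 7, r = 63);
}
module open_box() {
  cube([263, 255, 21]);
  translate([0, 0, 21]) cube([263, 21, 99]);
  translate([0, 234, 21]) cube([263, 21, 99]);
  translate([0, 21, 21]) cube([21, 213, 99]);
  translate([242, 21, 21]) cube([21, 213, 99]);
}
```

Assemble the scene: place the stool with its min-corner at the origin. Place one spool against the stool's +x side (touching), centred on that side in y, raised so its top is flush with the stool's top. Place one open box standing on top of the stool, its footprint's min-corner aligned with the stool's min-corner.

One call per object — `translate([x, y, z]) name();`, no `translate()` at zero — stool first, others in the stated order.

stool();
translate([354, 75, 196]) spool();
translate([0, 0, 439]) open_box();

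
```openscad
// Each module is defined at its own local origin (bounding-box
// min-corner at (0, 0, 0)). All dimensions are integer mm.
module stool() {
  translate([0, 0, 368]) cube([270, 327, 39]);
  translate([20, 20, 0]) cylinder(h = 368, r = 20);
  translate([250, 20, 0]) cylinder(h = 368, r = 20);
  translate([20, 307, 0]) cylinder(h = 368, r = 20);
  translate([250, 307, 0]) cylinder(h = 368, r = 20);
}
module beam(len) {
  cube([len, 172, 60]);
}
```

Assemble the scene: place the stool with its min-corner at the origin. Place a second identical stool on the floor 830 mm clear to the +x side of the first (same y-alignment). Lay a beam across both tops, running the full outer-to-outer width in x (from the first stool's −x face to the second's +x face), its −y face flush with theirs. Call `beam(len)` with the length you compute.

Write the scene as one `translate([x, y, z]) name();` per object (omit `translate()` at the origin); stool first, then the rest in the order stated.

stool();
translate([1100, 0, 0]) stool();
translate([0, 0, 407]) beam(1370);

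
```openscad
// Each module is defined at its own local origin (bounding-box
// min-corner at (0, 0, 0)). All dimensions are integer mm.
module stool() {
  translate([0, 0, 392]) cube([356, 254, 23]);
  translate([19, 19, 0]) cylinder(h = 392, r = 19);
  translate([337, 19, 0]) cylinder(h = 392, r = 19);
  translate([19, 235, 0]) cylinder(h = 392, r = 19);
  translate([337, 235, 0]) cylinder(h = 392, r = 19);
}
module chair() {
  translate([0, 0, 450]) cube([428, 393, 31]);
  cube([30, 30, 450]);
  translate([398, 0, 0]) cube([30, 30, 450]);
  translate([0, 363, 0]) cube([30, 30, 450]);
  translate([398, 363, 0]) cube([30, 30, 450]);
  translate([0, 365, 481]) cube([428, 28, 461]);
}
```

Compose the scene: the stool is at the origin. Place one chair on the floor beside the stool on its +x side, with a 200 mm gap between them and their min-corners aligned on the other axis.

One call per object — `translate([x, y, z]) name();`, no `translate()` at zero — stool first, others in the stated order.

stool();
translate([556, 0, 0]) chair();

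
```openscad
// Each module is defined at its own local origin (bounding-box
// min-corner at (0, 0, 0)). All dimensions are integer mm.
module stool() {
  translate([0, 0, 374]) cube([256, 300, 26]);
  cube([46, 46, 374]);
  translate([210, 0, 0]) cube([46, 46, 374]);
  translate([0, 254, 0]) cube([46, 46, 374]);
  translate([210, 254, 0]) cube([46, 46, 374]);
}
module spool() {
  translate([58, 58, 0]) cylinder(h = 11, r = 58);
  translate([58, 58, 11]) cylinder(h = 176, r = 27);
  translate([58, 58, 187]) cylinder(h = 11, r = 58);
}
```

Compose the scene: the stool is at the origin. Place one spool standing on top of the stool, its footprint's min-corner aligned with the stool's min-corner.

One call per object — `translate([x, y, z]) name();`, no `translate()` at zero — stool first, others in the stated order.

stool();
translate([0, 0, 400]) spool();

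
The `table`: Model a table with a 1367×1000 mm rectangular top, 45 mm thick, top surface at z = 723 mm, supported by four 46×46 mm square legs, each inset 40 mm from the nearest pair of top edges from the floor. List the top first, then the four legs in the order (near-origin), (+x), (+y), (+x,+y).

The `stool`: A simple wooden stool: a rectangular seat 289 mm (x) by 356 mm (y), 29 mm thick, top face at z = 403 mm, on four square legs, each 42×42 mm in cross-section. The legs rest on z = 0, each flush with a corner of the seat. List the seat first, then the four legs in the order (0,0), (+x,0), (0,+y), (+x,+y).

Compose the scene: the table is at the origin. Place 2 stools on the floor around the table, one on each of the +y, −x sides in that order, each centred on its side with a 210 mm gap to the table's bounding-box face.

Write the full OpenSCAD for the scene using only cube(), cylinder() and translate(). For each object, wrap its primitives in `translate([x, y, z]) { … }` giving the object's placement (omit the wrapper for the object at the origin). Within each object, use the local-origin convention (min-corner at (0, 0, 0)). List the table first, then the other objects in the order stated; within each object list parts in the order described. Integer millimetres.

translate([0, 0, 678]) cube([1367, 1000, 45]);
translate([40, 40, 0]) cube([46, 46, 678]);
translate([1281, 40, 0]) cube([46, 46, 678]);
translate([40, 914, 0]) cube([46, 46, 678]);
translate([1281, 914, 0]) cube([46, 46, 678]);
translate([539, 1210, 0]) {
  translate([0, 0, 374]) cube([289, 356, 29]);
  cube([42, 42, 374]);
  translate([247, 0, 0]) cube([42, 42, 374]);
  translate([0, 314, 0]) cube([42, 42, 374]);
  translate([247, 314, 0]) cube([42, 42, 374]);
}
translate([-499, 322, 0]) {
  translate([0, 0, 374]) cube([289, 356, 29]);
  cube([42, 42, 374]);
  translate([247, 0, 0]) cube([42, 42, 374]);
  translate([0, 314, 0]) cube([42, 42, 374]);
  translate([247, 314, 0]) cube([42, 42, 374]);
}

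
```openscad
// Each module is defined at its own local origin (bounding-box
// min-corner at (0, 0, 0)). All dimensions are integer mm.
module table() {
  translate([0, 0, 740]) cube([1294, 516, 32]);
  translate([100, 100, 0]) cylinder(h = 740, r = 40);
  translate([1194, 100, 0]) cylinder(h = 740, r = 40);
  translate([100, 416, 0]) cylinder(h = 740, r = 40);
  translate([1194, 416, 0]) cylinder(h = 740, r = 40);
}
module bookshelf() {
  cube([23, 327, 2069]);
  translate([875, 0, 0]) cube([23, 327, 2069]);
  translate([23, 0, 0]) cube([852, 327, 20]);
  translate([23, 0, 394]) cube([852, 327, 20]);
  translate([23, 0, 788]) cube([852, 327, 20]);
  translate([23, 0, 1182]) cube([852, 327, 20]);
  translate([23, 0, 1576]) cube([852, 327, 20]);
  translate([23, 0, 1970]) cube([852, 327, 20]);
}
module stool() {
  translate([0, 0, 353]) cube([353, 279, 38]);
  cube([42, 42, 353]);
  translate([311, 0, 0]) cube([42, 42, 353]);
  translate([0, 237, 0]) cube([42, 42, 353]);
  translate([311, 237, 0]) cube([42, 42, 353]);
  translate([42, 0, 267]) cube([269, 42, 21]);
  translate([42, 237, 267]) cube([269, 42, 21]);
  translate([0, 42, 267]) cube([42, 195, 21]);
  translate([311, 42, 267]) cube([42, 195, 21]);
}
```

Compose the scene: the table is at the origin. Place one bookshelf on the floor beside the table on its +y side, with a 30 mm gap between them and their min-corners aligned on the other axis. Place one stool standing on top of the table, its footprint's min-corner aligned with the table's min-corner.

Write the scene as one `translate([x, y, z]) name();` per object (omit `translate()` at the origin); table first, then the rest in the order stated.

table();
translate([0, 546, 0]) bookshelf();
translate([0, 0, 772]) stool();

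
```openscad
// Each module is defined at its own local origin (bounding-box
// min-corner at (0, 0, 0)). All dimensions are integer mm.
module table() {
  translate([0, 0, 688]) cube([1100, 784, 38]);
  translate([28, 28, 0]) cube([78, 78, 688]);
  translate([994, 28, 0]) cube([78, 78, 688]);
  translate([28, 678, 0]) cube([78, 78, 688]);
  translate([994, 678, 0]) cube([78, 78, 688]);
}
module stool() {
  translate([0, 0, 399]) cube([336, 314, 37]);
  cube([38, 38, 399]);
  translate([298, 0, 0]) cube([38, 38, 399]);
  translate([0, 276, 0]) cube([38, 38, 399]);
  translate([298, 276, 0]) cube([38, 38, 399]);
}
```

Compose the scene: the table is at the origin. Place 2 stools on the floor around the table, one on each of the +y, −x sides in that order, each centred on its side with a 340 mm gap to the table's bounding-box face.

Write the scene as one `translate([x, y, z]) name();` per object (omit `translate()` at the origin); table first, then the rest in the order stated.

table();
translate([382, 1124, 0]) stool();
translate([-676, 235, 0]) stool();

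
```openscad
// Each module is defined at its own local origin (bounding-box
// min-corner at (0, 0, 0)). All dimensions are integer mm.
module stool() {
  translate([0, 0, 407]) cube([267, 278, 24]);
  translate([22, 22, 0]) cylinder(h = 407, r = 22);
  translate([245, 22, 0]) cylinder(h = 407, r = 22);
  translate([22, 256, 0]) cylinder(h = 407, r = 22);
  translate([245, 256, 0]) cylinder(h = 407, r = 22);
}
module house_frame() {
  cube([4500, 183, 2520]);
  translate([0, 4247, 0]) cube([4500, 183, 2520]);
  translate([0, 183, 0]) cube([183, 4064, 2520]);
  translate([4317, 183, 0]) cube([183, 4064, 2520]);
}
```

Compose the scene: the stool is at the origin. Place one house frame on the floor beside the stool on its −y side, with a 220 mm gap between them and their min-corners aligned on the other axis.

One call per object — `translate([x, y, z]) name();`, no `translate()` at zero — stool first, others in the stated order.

stool();
translate([0, -4650, 0]) house_frame();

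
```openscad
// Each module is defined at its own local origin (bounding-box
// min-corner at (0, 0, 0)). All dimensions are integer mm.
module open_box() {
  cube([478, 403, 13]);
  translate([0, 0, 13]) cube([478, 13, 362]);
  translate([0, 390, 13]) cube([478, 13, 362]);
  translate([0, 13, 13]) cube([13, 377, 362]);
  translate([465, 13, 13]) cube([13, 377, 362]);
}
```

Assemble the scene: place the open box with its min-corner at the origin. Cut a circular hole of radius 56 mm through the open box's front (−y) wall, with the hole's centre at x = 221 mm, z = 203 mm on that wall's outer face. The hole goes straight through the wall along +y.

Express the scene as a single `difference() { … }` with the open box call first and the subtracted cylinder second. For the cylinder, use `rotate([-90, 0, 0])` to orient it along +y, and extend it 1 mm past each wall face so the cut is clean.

difference() {
  open_box();
  translate([221, -1, 203]) rotate([-90, 0, 0]) cylinder(h = 15, r = 56);
}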